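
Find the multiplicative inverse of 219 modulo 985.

9

985 = 4×219 + 109
219 = 2×109 + 1
109 = 109×1 + 0
gcd(219, 985) = 1, so the inverse exists.
Back-substitute for 1:
1 = 1×219 − 2×109
  = −2×985 + 9×219
So 219⁻¹ ≡ 9 (mod 985).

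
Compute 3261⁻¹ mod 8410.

Apply the Euclidean algorithm and back-substitute:
8410 = 2×3261 + 1888
3261 = 1×1888 + 1373
1888 = 1×1373 + 515
1373 = 2×515 + 343
515 = 1×343 + 172
343 = 1×172 + 171
172 = 1×171 + 1
171 = 171×1 + 0
gcd(3261, 8410) = 1, so the inverse exists.
Back-substitute for 1:
1 = 1×172 − 1×171
  = −1×343 + 2×172
  = 2×515 − 3×343
  = −3×1373 + 8×515
  = 8×1888 − 11×1373
  = −11×3261 + 19×1888
  = 19×8410 − 49×3261
So 3261⁻¹ ≡ −49 ≡ 8361 (mod 8410).

8361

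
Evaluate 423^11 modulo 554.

399

Compute successive squares:
11 in binary is 1011, i.e. 11 = 8 + 2 + 1.
423^1 ≡ 423 (mod 554)
423^2 ≡ 423^2 = 178929 ≡ 541 (mod 554)
423^4 ≡ 541^2 = 292681 ≡ 169 (mod 554)
423^8 ≡ 169^2 = 28561 ≡ 307 (mod 554)
423^11 = 423^8 * 423^2 * 423^1 ≡ 307 * 541 * 423 (mod 554).
Accumulate the product:
307 * 541 = 166087 ≡ 441
441 * 423 = 186543 ≡ 399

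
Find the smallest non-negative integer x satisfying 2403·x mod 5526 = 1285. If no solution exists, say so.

gcd(2403, 5526) = 9, and 9 does not divide 1285.
So the congruence has no solution.

no solution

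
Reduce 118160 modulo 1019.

118160 = 115×1019 + 975, so 118160 ≡ 975 (mod 1019).

975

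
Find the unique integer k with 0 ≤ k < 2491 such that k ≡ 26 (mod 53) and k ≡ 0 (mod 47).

1457

53⁻¹ mod 47: 53·8 ≡ 1 (mod 47), so 53⁻¹ ≡ 8.
k = 26 + 53·((0 − 26)·8 mod 47) = 26 + 53·27 = 1457.
Check: 1457 mod 53 = 26, 1457 mod 47 = 0. ✓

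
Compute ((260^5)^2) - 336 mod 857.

761

(260)^5 ≡ 514 (mod 857)
(514)^2 ≡ 240 (mod 857)
240 - 336 = -96 ≡ 761 (mod 857)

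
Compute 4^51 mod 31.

Using repeated squaring:
4^1 ≡ 4 (mod 31)
4^2 ≡ 4^2 = 16 (mod 31)
4^4 ≡ 16^2 = 256 ≡ 8 (mod 31)
4^8 ≡ 8^2 = 64 ≡ 2 (mod 31)
4^16 ≡ 2^2 = 4 (mod 31)
4^32 ≡ 4^2 = 16 (mod 31)
4^51 = 4^32 × 4^16 × 4^2 × 4^1 ≡ 16 × 4 × 16 × 4 (mod 31).
Accumulate the product:
16 × 4 = 64 ≡ 2
2 × 16 = 32 ≡ 1
1 × 4 = 4

4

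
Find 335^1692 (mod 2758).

2717

1692 in binary is 11010011100, i.e. 1692 = 1024 + 512 + 128 + 16 + 8 + 4.
335^1 ≡ 335 (mod 2758)
335^2 ≡ 335^2 = 112225 ≡ 1905 (mod 2758)
335^4 ≡ 1905^2 = 3629025 ≡ 2255 (mod 2758)
335^8 ≡ 2255^2 = 5085025 ≡ 2031 (mod 2758)
335^16 ≡ 2031^2 = 4124961 ≡ 1751 (mod 2758)
335^32 ≡ 1751^2 = 3066001 ≡ 1863 (mod 2758)
335^64 ≡ 1863^2 = 3470769 ≡ 1205 (mod 2758)
335^128 ≡ 1205^2 = 1452025 ≡ 1317 (mod 2758)
335^256 ≡ 1317^2 = 1734489 ≡ 2465 (mod 2758)
335^512 ≡ 2465^2 = 6076225 ≡ 351 (mod 2758)
335^1024 ≡ 351^2 = 123201 ≡ 1849 (mod 2758)
335^1692 = 335^1024 * 335^512 * 335^128 * 335^16 * 335^8 * 335^4 ≡ 1849 * 351 * 1317 * 1751 * 2031 * 2255 (mod 2758).
Accumulate the product:
1849 * 351 = 648999 ≡ 869
869 * 1317 = 1144473 ≡ 2661
2661 * 1751 = 4659411 ≡ 1149
1149 * 2031 = 2333619 ≡ 351
351 * 2255 = 791505 ≡ 2717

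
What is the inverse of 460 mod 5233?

3902

By the extended Euclidean algorithm:
5233 = 11*460 + 173
460 = 2*173 + 114
173 = 1*114 + 59
114 = 1*59 + 55
59 = 1*55 + 4
55 = 13*4 + 3
4 = 1*3 + 1
3 = 3*1 + 0
gcd(460, 5233) = 1, so the inverse exists.
Back-substitute for 1:
1 = 1*4 − 1*3
  = −1*55 + 14*4
  = 14*59 − 15*55
  = −15*114 + 29*59
  = 29*173 − 44*114
  = −44*460 + 117*173
  = 117*5233 − 1331*460
So 460⁻¹ ≡ −1331 ≡ 3902 (mod 5233).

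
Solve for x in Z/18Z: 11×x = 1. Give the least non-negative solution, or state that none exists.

5

gcd(11, 18) = 1, so a unique solution mod 18 exists.
11⁻¹ ≡ 5 (mod 18).
x ≡ 5×1 ≡ 5 (mod 18).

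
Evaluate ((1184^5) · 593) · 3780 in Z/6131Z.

41

(1184)^5 ≡ 4467 (mod 6131)
4467 · 593 = 2648931 ≡ 339 (mod 6131)
339 · 3780 = 1281420 ≡ 41 (mod 6131)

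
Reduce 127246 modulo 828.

562

127246 = 153·828 + 562, so 127246 ≡ 562 (mod 828).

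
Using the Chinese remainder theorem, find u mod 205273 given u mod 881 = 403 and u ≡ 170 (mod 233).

881⁻¹ mod 233: 881*201 ≡ 1 (mod 233), so 881⁻¹ ≡ 201.
u = 403 + 881*((170 − 403)*201 mod 233) = 403 + 881*0 = 403.

403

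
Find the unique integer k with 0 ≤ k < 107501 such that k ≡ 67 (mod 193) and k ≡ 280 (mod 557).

20332

193⁻¹ mod 557: 193×228 ≡ 1 (mod 557), so 193⁻¹ ≡ 228.
k = 67 + 193×((280 − 67)×228 mod 557) = 67 + 193×105 = 20332.
Check: 20332 mod 193 = 67, 20332 mod 557 = 280. ✓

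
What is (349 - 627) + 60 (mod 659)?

349 - 627 = -278 ≡ 381 (mod 659)
381 + 60 = 441

441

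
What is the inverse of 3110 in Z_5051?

4822

5051 = 1×3110 + 1941
3110 = 1×1941 + 1169
1941 = 1×1169 + 772
1169 = 1×772 + 397
772 = 1×397 + 375
397 = 1×375 + 22
375 = 17×22 + 1
22 = 22×1 + 0
gcd(3110, 5051) = 1, so the inverse exists.
Back-substitute for 1:
1 = 1×375 − 17×22
  = −17×397 + 18×375
  = 18×772 − 35×397
  = −35×1169 + 53×772
  = 53×1941 − 88×1169
  = −88×3110 + 141×1941
  = 141×5051 − 229×3110
So 3110⁻¹ ≡ −229 ≡ 4822 (mod 5051).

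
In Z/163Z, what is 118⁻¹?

134

Run the extended Euclidean algorithm:
163 = 1·118 + 45
118 = 2·45 + 28
45 = 1·28 + 17
28 = 1·17 + 11
17 = 1·11 + 6
11 = 1·6 + 5
6 = 1·5 + 1
5 = 5·1 + 0
gcd(118, 163) = 1, so the inverse exists.
Bézout: 1 = 21·163 − 29·118.
So 118⁻¹ ≡ −29 ≡ 134 (mod 163).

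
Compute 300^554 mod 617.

200

554 in binary is 1000101010, i.e. 554 = 512 + 32 + 8 + 2.
300^1 ≡ 300 (mod 617)
300^2 ≡ 300^2 = 90000 ≡ 535 (mod 617)
300^4 ≡ 535^2 = 286225 ≡ 554 (mod 617)
300^8 ≡ 554^2 = 306916 ≡ 267 (mod 617)
300^16 ≡ 267^2 = 71289 ≡ 334 (mod 617)
300^32 ≡ 334^2 = 111556 ≡ 496 (mod 617)
300^64 ≡ 496^2 = 246016 ≡ 450 (mod 617)
300^128 ≡ 450^2 = 202500 ≡ 124 (mod 617)
300^256 ≡ 124^2 = 15376 ≡ 568 (mod 617)
300^512 ≡ 568^2 = 322624 ≡ 550 (mod 617)
300^554 = 300^512 × 300^32 × 300^8 × 300^2 ≡ 550 × 496 × 267 × 535 (mod 617).
Accumulate the product:
550 × 496 = 272800 ≡ 86
86 × 267 = 22962 ≡ 133
133 × 535 = 71155 ≡ 200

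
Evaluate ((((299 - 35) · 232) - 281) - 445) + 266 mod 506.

299 - 35 = 264
264 · 232 = 61248 ≡ 22 (mod 506)
22 - 281 = -259 ≡ 247 (mod 506)
247 - 445 = -198 ≡ 308 (mod 506)
308 + 266 = 574 ≡ 68 (mod 506)

68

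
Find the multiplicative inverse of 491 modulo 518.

Apply the Euclidean algorithm and back-substitute:
518 = 1·491 + 27
491 = 18·27 + 5
27 = 5·5 + 2
5 = 2·2 + 1
2 = 2·1 + 0
gcd(491, 518) = 1, so the inverse exists.
Back-substitute for 1:
1 = 1·5 − 2·2
  = −2·27 + 11·5
  = 11·491 − 200·27
  = −200·518 + 211·491
So 491⁻¹ ≡ 211 (mod 518).

211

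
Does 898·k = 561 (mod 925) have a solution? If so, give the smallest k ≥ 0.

82

gcd(898, 925) = 1, so a unique solution mod 925 exists.
898⁻¹ ≡ 137 (mod 925).
k ≡ 137·561 ≡ 82 (mod 925).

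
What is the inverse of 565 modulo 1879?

868

1879 = 3*565 + 184
565 = 3*184 + 13
184 = 14*13 + 2
13 = 6*2 + 1
2 = 2*1 + 0
gcd(565, 1879) = 1, so the inverse exists.
Back-substitute for 1:
1 = 1*13 − 6*2
  = −6*184 + 85*13
  = 85*565 − 261*184
  = −261*1879 + 868*565
So 565⁻¹ ≡ 868 (mod 1879).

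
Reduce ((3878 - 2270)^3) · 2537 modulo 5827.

3878 - 2270 = 1608
(1608)^3 ≡ 2575 (mod 5827)
2575 · 2537 = 6532775 ≡ 708 (mod 5827)

708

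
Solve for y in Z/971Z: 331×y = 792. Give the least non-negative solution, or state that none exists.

108

gcd(331, 971) = 1, so a unique solution mod 971 exists.
331⁻¹ ≡ 927 (mod 971).
y ≡ 927×792 ≡ 108 (mod 971).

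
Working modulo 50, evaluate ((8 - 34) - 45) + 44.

23

8 - 34 = -26 ≡ 24 (mod 50)
24 - 45 = -21 ≡ 29 (mod 50)
29 + 44 = 73 ≡ 23 (mod 50)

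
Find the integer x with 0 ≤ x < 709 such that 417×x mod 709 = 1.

692

Apply the Euclidean algorithm and back-substitute:
709 = 1*417 + 292
417 = 1*292 + 125
292 = 2*125 + 42
125 = 2*42 + 41
42 = 1*41 + 1
41 = 41*1 + 0
gcd(417, 709) = 1, so the inverse exists.
Bézout: 1 = 10*709 − 17*417.
So 417⁻¹ ≡ −17 ≡ 692 (mod 709).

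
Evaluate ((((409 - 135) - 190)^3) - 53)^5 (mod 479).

409 - 135 = 274
274 - 190 = 84
(84)^3 ≡ 181 (mod 479)
181 - 53 = 128
(128)^5 ≡ 198 (mod 479)

198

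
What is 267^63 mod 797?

139

63 in binary is 111111, i.e. 63 = 32 + 16 + 8 + 4 + 2 + 1.
267^1 ≡ 267 (mod 797)
267^2 ≡ 267^2 = 71289 ≡ 356 (mod 797)
267^4 ≡ 356^2 = 126736 ≡ 13 (mod 797)
267^8 ≡ 13^2 = 169 (mod 797)
267^16 ≡ 169^2 = 28561 ≡ 666 (mod 797)
267^32 ≡ 666^2 = 443556 ≡ 424 (mod 797)
267^63 = 267^32 · 267^16 · 267^8 · 267^4 · 267^2 · 267^1 ≡ 424 · 666 · 169 · 13 · 356 · 267 (mod 797).
Accumulate the product:
424 · 666 = 282384 ≡ 246
246 · 169 = 41574 ≡ 130
130 · 13 = 1690 ≡ 96
96 · 356 = 34176 ≡ 702
702 · 267 = 187434 ≡ 139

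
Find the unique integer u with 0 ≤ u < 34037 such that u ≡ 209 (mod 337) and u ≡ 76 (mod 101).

337⁻¹ mod 101: 337·3 ≡ 1 (mod 101), so 337⁻¹ ≡ 3.
u = 209 + 337·((76 − 209)·3 mod 101) = 209 + 337·5 = 1894.

1894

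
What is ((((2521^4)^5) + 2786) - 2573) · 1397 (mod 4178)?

(2521)^4 ≡ 1205 (mod 4178)
(1205)^5 ≡ 2959 (mod 4178)
2959 + 2786 = 5745 ≡ 1567 (mod 4178)
1567 - 2573 = -1006 ≡ 3172 (mod 4178)
3172 · 1397 = 4431284 ≡ 2604 (mod 4178)

2604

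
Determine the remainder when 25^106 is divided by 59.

106 in binary is 1101010, i.e. 106 = 64 + 32 + 8 + 2.
25^1 ≡ 25 (mod 59)
25^2 ≡ 25^2 = 625 ≡ 35 (mod 59)
25^4 ≡ 35^2 = 1225 ≡ 45 (mod 59)
25^8 ≡ 45^2 = 2025 ≡ 19 (mod 59)
25^16 ≡ 19^2 = 361 ≡ 7 (mod 59)
25^32 ≡ 7^2 = 49 (mod 59)
25^64 ≡ 49^2 = 2401 ≡ 41 (mod 59)
25^106 = 25^64 × 25^32 × 25^8 × 25^2 ≡ 41 × 49 × 19 × 35 (mod 59).
Accumulate the product:
41 × 49 = 2009 ≡ 3
3 × 19 = 57
57 × 35 = 1995 ≡ 48

48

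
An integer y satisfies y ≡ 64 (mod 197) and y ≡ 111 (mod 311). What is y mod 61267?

197⁻¹ mod 311: 197·30 ≡ 1 (mod 311), so 197⁻¹ ≡ 30.
y = 64 + 197·((111 − 64)·30 mod 311) = 64 + 197·166 = 32766.

32766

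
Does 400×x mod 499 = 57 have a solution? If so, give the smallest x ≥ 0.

gcd(400, 499) = 1, so a unique solution mod 499 exists.
400⁻¹ ≡ 126 (mod 499).
x ≡ 126×57 ≡ 196 (mod 499).

196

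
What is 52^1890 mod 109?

Compute successive squares:
1890 in binary is 11101100010, i.e. 1890 = 1024 + 512 + 256 + 64 + 32 + 2.
52^1 ≡ 52 (mod 109)
52^2 ≡ 52^2 = 2704 ≡ 88 (mod 109)
52^4 ≡ 88^2 = 7744 ≡ 5 (mod 109)
52^8 ≡ 5^2 = 25 (mod 109)
52^16 ≡ 25^2 = 625 ≡ 80 (mod 109)
52^32 ≡ 80^2 = 6400 ≡ 78 (mod 109)
52^64 ≡ 78^2 = 6084 ≡ 89 (mod 109)
52^128 ≡ 89^2 = 7921 ≡ 73 (mod 109)
52^256 ≡ 73^2 = 5329 ≡ 97 (mod 109)
52^512 ≡ 97^2 = 9409 ≡ 35 (mod 109)
52^1024 ≡ 35^2 = 1225 ≡ 26 (mod 109)
52^1890 = 52^1024 * 52^512 * 52^256 * 52^64 * 52^32 * 52^2 ≡ 26 * 35 * 97 * 89 * 78 * 88 (mod 109).
Accumulate the product:
26 * 35 = 910 ≡ 38
38 * 97 = 3686 ≡ 89
89 * 89 = 7921 ≡ 73
73 * 78 = 5694 ≡ 26
26 * 88 = 2288 ≡ 108

108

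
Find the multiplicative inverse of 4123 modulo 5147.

5147 = 1·4123 + 1024
4123 = 4·1024 + 27
1024 = 37·27 + 25
27 = 1·25 + 2
25 = 12·2 + 1
2 = 2·1 + 0
gcd(4123, 5147) = 1, so the inverse exists.
Back-substitute for 1:
1 = 1·25 − 12·2
  = −12·27 + 13·25
  = 13·1024 − 493·27
  = −493·4123 + 1985·1024
  = 1985·5147 − 2478·4123
So 4123⁻¹ ≡ −2478 ≡ 2669 (mod 5147).

2669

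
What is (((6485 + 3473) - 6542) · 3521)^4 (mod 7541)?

6588

6485 + 3473 = 9958 ≡ 2417 (mod 7541)
2417 - 6542 = -4125 ≡ 3416 (mod 7541)
3416 · 3521 = 12027736 ≡ 7382 (mod 7541)
(7382)^4 ≡ 6588 (mod 7541)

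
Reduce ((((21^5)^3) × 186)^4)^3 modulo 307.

153

(21)^5 ≡ 80 (mod 307)
(80)^3 ≡ 231 (mod 307)
231 × 186 = 42966 ≡ 293 (mod 307)
(293)^4 ≡ 41 (mod 307)
(41)^3 ≡ 153 (mod 307)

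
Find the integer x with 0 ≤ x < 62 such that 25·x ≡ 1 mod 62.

62 = 2·25 + 12
25 = 2·12 + 1
12 = 12·1 + 0
gcd(25, 62) = 1, so the inverse exists.
Bézout: 1 = −2·62 + 5·25.
So 25⁻¹ ≡ 5 (mod 62).

5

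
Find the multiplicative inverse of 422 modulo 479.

479 = 1×422 + 57
422 = 7×57 + 23
57 = 2×23 + 11
23 = 2×11 + 1
11 = 11×1 + 0
gcd(422, 479) = 1, so the inverse exists.
Back-substitute for 1:
1 = 1×23 − 2×11
  = −2×57 + 5×23
  = 5×422 − 37×57
  = −37×479 + 42×422
So 422⁻¹ ≡ 42 (mod 479).

42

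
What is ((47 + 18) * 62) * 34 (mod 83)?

47 + 18 = 65
65 * 62 = 4030 ≡ 46 (mod 83)
46 * 34 = 1564 ≡ 70 (mod 83)

70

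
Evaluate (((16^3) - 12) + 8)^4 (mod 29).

23

(16)^3 ≡ 7 (mod 29)
7 - 12 = -5 ≡ 24 (mod 29)
24 + 8 = 32 ≡ 3 (mod 29)
(3)^4 ≡ 23 (mod 29)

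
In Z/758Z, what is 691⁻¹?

181

Apply the Euclidean algorithm and back-substitute:
758 = 1*691 + 67
691 = 10*67 + 21
67 = 3*21 + 4
21 = 5*4 + 1
4 = 4*1 + 0
gcd(691, 758) = 1, so the inverse exists.
Back-substitute for 1:
1 = 1*21 − 5*4
  = −5*67 + 16*21
  = 16*691 − 165*67
  = −165*758 + 181*691
So 691⁻¹ ≡ 181 (mod 758).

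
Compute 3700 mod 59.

42

3700 = 62*59 + 42, so 3700 ≡ 42 (mod 59).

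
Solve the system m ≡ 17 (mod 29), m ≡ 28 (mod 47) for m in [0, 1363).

75

29⁻¹ mod 47: 29×13 ≡ 1 (mod 47), so 29⁻¹ ≡ 13.
m = 17 + 29×((28 − 17)×13 mod 47) = 17 + 29×2 = 75.
Check: 75 mod 29 = 17, 75 mod 47 = 28. ✓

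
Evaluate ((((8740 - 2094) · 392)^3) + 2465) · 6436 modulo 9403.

8722

8740 - 2094 = 6646
6646 · 392 = 2605232 ≡ 601 (mod 9403)
(601)^3 ≡ 4143 (mod 9403)
4143 + 2465 = 6608
6608 · 6436 = 42529088 ≡ 8722 (mod 9403)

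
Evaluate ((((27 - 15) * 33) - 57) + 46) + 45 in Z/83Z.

27 - 15 = 12
12 * 33 = 396 ≡ 64 (mod 83)
64 - 57 = 7
7 + 46 = 53
53 + 45 = 98 ≡ 15 (mod 83)

15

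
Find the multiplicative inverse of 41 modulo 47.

39

47 = 1*41 + 6
41 = 6*6 + 5
6 = 1*5 + 1
5 = 5*1 + 0
gcd(41, 47) = 1, so the inverse exists.
Back-substitute for 1:
1 = 1*6 − 1*5
  = −1*41 + 7*6
  = 7*47 − 8*41
So 41⁻¹ ≡ −8 ≡ 39 (mod 47).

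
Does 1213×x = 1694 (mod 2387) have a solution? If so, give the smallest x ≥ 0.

1617

gcd(1213, 2387) = 1, so a unique solution mod 2387 exists.
1213⁻¹ ≡ 1775 (mod 2387).
x ≡ 1775×1694 ≡ 1617 (mod 2387).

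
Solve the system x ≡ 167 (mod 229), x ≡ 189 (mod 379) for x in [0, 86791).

68409

229⁻¹ mod 379: 229×48 ≡ 1 (mod 379), so 229⁻¹ ≡ 48.
x = 167 + 229×((189 − 167)×48 mod 379) = 167 + 229×298 = 68409.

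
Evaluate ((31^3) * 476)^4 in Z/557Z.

(31)^3 ≡ 270 (mod 557)
270 * 476 = 128520 ≡ 410 (mod 557)
(410)^4 ≡ 185 (mod 557)

185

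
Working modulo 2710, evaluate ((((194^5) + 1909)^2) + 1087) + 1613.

909

(194)^5 ≡ 2054 (mod 2710)
2054 + 1909 = 3963 ≡ 1253 (mod 2710)
(1253)^2 ≡ 919 (mod 2710)
919 + 1087 = 2006
2006 + 1613 = 3619 ≡ 909 (mod 2710)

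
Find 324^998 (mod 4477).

By square-and-multiply:
998 in binary is 1111100110, i.e. 998 = 512 + 256 + 128 + 64 + 32 + 4 + 2.
324^1 ≡ 324 (mod 4477)
324^2 ≡ 324^2 = 104976 ≡ 2005 (mod 4477)
324^4 ≡ 2005^2 = 4020025 ≡ 4156 (mod 4477)
324^8 ≡ 4156^2 = 17272336 ≡ 70 (mod 4477)
324^16 ≡ 70^2 = 4900 ≡ 423 (mod 4477)
324^32 ≡ 423^2 = 178929 ≡ 4326 (mod 4477)
324^64 ≡ 4326^2 = 18714276 ≡ 416 (mod 4477)
324^128 ≡ 416^2 = 173056 ≡ 2930 (mod 4477)
324^256 ≡ 2930^2 = 8584900 ≡ 2491 (mod 4477)
324^512 ≡ 2491^2 = 6205081 ≡ 4436 (mod 4477)
324^998 = 324^512 × 324^256 × 324^128 × 324^64 × 324^32 × 324^4 × 324^2 ≡ 4436 × 2491 × 2930 × 416 × 4326 × 4156 × 2005 (mod 4477).
Accumulate the product:
4436 × 2491 = 11050076 ≡ 840
840 × 2930 = 2461200 ≡ 3327
3327 × 416 = 1384032 ≡ 639
639 × 4326 = 2764314 ≡ 2005
2005 × 4156 = 8332780 ≡ 1083
1083 × 2005 = 2171415 ≡ 70

70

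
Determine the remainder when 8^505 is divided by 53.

Using repeated squaring:
8^1 ≡ 8 (mod 53)
8^2 ≡ 8^2 = 64 ≡ 11 (mod 53)
8^4 ≡ 11^2 = 121 ≡ 15 (mod 53)
8^8 ≡ 15^2 = 225 ≡ 13 (mod 53)
8^16 ≡ 13^2 = 169 ≡ 10 (mod 53)
8^32 ≡ 10^2 = 100 ≡ 47 (mod 53)
8^64 ≡ 47^2 = 2209 ≡ 36 (mod 53)
8^128 ≡ 36^2 = 1296 ≡ 24 (mod 53)
8^256 ≡ 24^2 = 576 ≡ 46 (mod 53)
8^505 = 8^256 * 8^128 * 8^64 * 8^32 * 8^16 * 8^8 * 8^1 ≡ 46 * 24 * 36 * 47 * 10 * 13 * 8 (mod 53).
Accumulate the product:
46 * 24 = 1104 ≡ 44
44 * 36 = 1584 ≡ 47
47 * 47 = 2209 ≡ 36
36 * 10 = 360 ≡ 42
42 * 13 = 546 ≡ 16
16 * 8 = 128 ≡ 22

22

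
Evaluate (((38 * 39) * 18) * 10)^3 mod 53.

38 * 39 = 1482 ≡ 51 (mod 53)
51 * 18 = 918 ≡ 17 (mod 53)
17 * 10 = 170 ≡ 11 (mod 53)
(11)^3 ≡ 6 (mod 53)

6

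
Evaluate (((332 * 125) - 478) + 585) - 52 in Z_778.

321

332 * 125 = 41500 ≡ 266 (mod 778)
266 - 478 = -212 ≡ 566 (mod 778)
566 + 585 = 1151 ≡ 373 (mod 778)
373 - 52 = 321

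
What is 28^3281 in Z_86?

48

By square-and-multiply:
3281 in binary is 110011010001, i.e. 3281 = 2048 + 1024 + 128 + 64 + 16 + 1.
28^1 ≡ 28 (mod 86)
28^2 ≡ 28^2 = 784 ≡ 10 (mod 86)
28^4 ≡ 10^2 = 100 ≡ 14 (mod 86)
28^8 ≡ 14^2 = 196 ≡ 24 (mod 86)
28^16 ≡ 24^2 = 576 ≡ 60 (mod 86)
28^32 ≡ 60^2 = 3600 ≡ 74 (mod 86)
28^64 ≡ 74^2 = 5476 ≡ 58 (mod 86)
28^128 ≡ 58^2 = 3364 ≡ 10 (mod 86)
28^256 ≡ 10^2 = 100 ≡ 14 (mod 86)
28^512 ≡ 14^2 = 196 ≡ 24 (mod 86)
28^1024 ≡ 24^2 = 576 ≡ 60 (mod 86)
28^2048 ≡ 60^2 = 3600 ≡ 74 (mod 86)
28^3281 = 28^2048 * 28^1024 * 28^128 * 28^64 * 28^16 * 28^1 ≡ 74 * 60 * 10 * 58 * 60 * 28 (mod 86).
Accumulate the product:
74 * 60 = 4440 ≡ 54
54 * 10 = 540 ≡ 24
24 * 58 = 1392 ≡ 16
16 * 60 = 960 ≡ 14
14 * 28 = 392 ≡ 48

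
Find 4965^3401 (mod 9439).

3401 in binary is 110101001001, i.e. 3401 = 2048 + 1024 + 256 + 64 + 8 + 1.
4965^1 ≡ 4965 (mod 9439)
4965^2 ≡ 4965^2 = 24651225 ≡ 5996 (mod 9439)
4965^4 ≡ 5996^2 = 35952016 ≡ 8304 (mod 9439)
4965^8 ≡ 8304^2 = 68956416 ≡ 4521 (mod 9439)
4965^16 ≡ 4521^2 = 20439441 ≡ 4006 (mod 9439)
4965^32 ≡ 4006^2 = 16048036 ≡ 1736 (mod 9439)
4965^64 ≡ 1736^2 = 3013696 ≡ 2655 (mod 9439)
4965^128 ≡ 2655^2 = 7049025 ≡ 7531 (mod 9439)
4965^256 ≡ 7531^2 = 56715961 ≡ 6449 (mod 9439)
4965^512 ≡ 6449^2 = 41589601 ≡ 1367 (mod 9439)
4965^1024 ≡ 1367^2 = 1868689 ≡ 9206 (mod 9439)
4965^2048 ≡ 9206^2 = 84750436 ≡ 7094 (mod 9439)
4965^3401 = 4965^2048 × 4965^1024 × 4965^256 × 4965^64 × 4965^8 × 4965^1 ≡ 7094 × 9206 × 6449 × 2655 × 4521 × 4965 (mod 9439).
Accumulate the product:
7094 × 9206 = 65307364 ≡ 8362
8362 × 6449 = 53926538 ≡ 1531
1531 × 2655 = 4064805 ≡ 6035
6035 × 4521 = 27284235 ≡ 5525
5525 × 4965 = 27431625 ≡ 1891

1891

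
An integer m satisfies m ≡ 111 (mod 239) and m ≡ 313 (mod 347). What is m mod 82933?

74918

239⁻¹ mod 347: 239·151 ≡ 1 (mod 347), so 239⁻¹ ≡ 151.
m = 111 + 239·((313 − 111)·151 mod 347) = 111 + 239·313 = 74918.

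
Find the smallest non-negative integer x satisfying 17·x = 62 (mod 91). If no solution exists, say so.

9

gcd(17, 91) = 1, so a unique solution mod 91 exists.
17⁻¹ ≡ 75 (mod 91).
x ≡ 75·62 ≡ 9 (mod 91).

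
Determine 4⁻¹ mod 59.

15

59 = 14·4 + 3
4 = 1·3 + 1
3 = 3·1 + 0
gcd(4, 59) = 1, so the inverse exists.
Bézout: 1 = −1·59 + 15·4.
So 4⁻¹ ≡ 15 (mod 59).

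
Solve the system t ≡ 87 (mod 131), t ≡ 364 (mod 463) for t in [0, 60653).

39256

131⁻¹ mod 463: 131·205 ≡ 1 (mod 463), so 131⁻¹ ≡ 205.
t = 87 + 131·((364 − 87)·205 mod 463) = 87 + 131·299 = 39256.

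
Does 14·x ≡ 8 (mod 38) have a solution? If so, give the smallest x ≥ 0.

6

gcd(14, 38) = 2, and 2 | 8, so solutions exist.
Divide through by 2: 7·x = 4 (mod 19).
7⁻¹ ≡ 11 (mod 19).
x ≡ 11·4 ≡ 6 (mod 19).
The smallest non-negative solution is x = 6.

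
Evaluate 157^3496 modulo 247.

3496 in binary is 110110101000, i.e. 3496 = 2048 + 1024 + 256 + 128 + 32 + 8.
157^1 ≡ 157 (mod 247)
157^2 ≡ 157^2 = 24649 ≡ 196 (mod 247)
157^4 ≡ 196^2 = 38416 ≡ 131 (mod 247)
157^8 ≡ 131^2 = 17161 ≡ 118 (mod 247)
157^16 ≡ 118^2 = 13924 ≡ 92 (mod 247)
157^32 ≡ 92^2 = 8464 ≡ 66 (mod 247)
157^64 ≡ 66^2 = 4356 ≡ 157 (mod 247)
157^128 ≡ 157^2 = 24649 ≡ 196 (mod 247)
157^256 ≡ 196^2 = 38416 ≡ 131 (mod 247)
157^512 ≡ 131^2 = 17161 ≡ 118 (mod 247)
157^1024 ≡ 118^2 = 13924 ≡ 92 (mod 247)
157^2048 ≡ 92^2 = 8464 ≡ 66 (mod 247)
157^3496 = 157^2048 × 157^1024 × 157^256 × 157^128 × 157^32 × 157^8 ≡ 66 × 92 × 131 × 196 × 66 × 118 (mod 247).
Accumulate the product:
66 × 92 = 6072 ≡ 144
144 × 131 = 18864 ≡ 92
92 × 196 = 18032 ≡ 1
1 × 66 = 66
66 × 118 = 7788 ≡ 131

131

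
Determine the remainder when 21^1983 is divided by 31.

23

21^1 ≡ 21 (mod 31)
21^2 ≡ 21^2 = 441 ≡ 7 (mod 31)
21^4 ≡ 7^2 = 49 ≡ 18 (mod 31)
21^8 ≡ 18^2 = 324 ≡ 14 (mod 31)
21^16 ≡ 14^2 = 196 ≡ 10 (mod 31)
21^32 ≡ 10^2 = 100 ≡ 7 (mod 31)
21^64 ≡ 7^2 = 49 ≡ 18 (mod 31)
21^128 ≡ 18^2 = 324 ≡ 14 (mod 31)
21^256 ≡ 14^2 = 196 ≡ 10 (mod 31)
21^512 ≡ 10^2 = 100 ≡ 7 (mod 31)
21^1024 ≡ 7^2 = 49 ≡ 18 (mod 31)
21^1983 = 21^1024 · 21^512 · 21^256 · 21^128 · 21^32 · 21^16 · 21^8 · 21^4 · 21^2 · 21^1 ≡ 18 · 7 · 10 · 14 · 7 · 10 · 14 · 18 · 7 · 21 (mod 31).
Accumulate the product:
18 · 7 = 126 ≡ 2
2 · 10 = 20
20 · 14 = 280 ≡ 1
1 · 7 = 7
7 · 10 = 70 ≡ 8
8 · 14 = 112 ≡ 19
19 · 18 = 342 ≡ 1
1 · 7 = 7
7 · 21 = 147 ≡ 23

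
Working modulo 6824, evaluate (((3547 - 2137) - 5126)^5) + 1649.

5769

3547 - 2137 = 1410
1410 - 5126 = -3716 ≡ 3108 (mod 6824)
(3108)^5 ≡ 4120 (mod 6824)
4120 + 1649 = 5769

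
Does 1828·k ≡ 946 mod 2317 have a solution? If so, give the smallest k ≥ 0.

gcd(1828, 2317) = 1, so a unique solution mod 2317 exists.
1828⁻¹ ≡ 1611 (mod 2317).
k ≡ 1611·946 ≡ 1737 (mod 2317).

1737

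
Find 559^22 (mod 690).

By square-and-multiply:
559^1 ≡ 559 (mod 690)
559^2 ≡ 559^2 = 312481 ≡ 601 (mod 690)
559^4 ≡ 601^2 = 361201 ≡ 331 (mod 690)
559^8 ≡ 331^2 = 109561 ≡ 541 (mod 690)
559^16 ≡ 541^2 = 292681 ≡ 121 (mod 690)
559^22 = 559^16 × 559^4 × 559^2 ≡ 121 × 331 × 601 (mod 690).
Accumulate the product:
121 × 331 = 40051 ≡ 31
31 × 601 = 18631 ≡ 1

1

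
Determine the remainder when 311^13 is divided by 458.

By square-and-multiply:
13 in binary is 1101, i.e. 13 = 8 + 4 + 1.
311^1 ≡ 311 (mod 458)
311^2 ≡ 311^2 = 96721 ≡ 83 (mod 458)
311^4 ≡ 83^2 = 6889 ≡ 19 (mod 458)
311^8 ≡ 19^2 = 361 (mod 458)
311^13 = 311^8 * 311^4 * 311^1 ≡ 361 * 19 * 311 (mod 458).
Accumulate the product:
361 * 19 = 6859 ≡ 447
447 * 311 = 139017 ≡ 243

243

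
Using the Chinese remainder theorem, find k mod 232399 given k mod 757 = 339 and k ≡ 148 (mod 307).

757⁻¹ mod 307: 757×73 ≡ 1 (mod 307), so 757⁻¹ ≡ 73.
k = 339 + 757×((148 − 339)×73 mod 307) = 339 + 757×179 = 135842.

135842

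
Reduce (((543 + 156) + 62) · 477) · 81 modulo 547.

543 + 156 = 699 ≡ 152 (mod 547)
152 + 62 = 214
214 · 477 = 102078 ≡ 336 (mod 547)
336 · 81 = 27216 ≡ 413 (mod 547)

413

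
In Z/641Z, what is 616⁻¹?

282

Run the extended Euclidean algorithm:
641 = 1*616 + 25
616 = 24*25 + 16
25 = 1*16 + 9
16 = 1*9 + 7
9 = 1*7 + 2
7 = 3*2 + 1
2 = 2*1 + 0
gcd(616, 641) = 1, so the inverse exists.
Back-substitute for 1:
1 = 1*7 − 3*2
  = −3*9 + 4*7
  = 4*16 − 7*9
  = −7*25 + 11*16
  = 11*616 − 271*25
  = −271*641 + 282*616
So 616⁻¹ ≡ 282 (mod 641).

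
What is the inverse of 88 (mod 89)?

88

By the extended Euclidean algorithm:
89 = 1×88 + 1
88 = 88×1 + 0
gcd(88, 89) = 1, so the inverse exists.
Bézout: 1 = 1×89 − 1×88.
So 88⁻¹ ≡ −1 ≡ 88 (mod 89).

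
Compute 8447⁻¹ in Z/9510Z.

6173

Apply the Euclidean algorithm and back-substitute:
9510 = 1·8447 + 1063
8447 = 7·1063 + 1006
1063 = 1·1006 + 57
1006 = 17·57 + 37
57 = 1·37 + 20
37 = 1·20 + 17
20 = 1·17 + 3
17 = 5·3 + 2
3 = 1·2 + 1
2 = 2·1 + 0
gcd(8447, 9510) = 1, so the inverse exists.
Back-substitute for 1:
1 = 1·3 − 1·2
  = −1·17 + 6·3
  = 6·20 − 7·17
  = −7·37 + 13·20
  = 13·57 − 20·37
  = −20·1006 + 353·57
  = 353·1063 − 373·1006
  = −373·8447 + 2964·1063
  = 2964·9510 − 3337·8447
So 8447⁻¹ ≡ −3337 ≡ 6173 (mod 9510).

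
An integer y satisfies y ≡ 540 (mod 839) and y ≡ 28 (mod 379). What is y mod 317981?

839⁻¹ mod 379: 839·248 ≡ 1 (mod 379), so 839⁻¹ ≡ 248.
y = 540 + 839·((28 − 540)·248 mod 379) = 540 + 839·368 = 309292.

309292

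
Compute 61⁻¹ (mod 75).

75 = 1·61 + 14
61 = 4·14 + 5
14 = 2·5 + 4
5 = 1·4 + 1
4 = 4·1 + 0
gcd(61, 75) = 1, so the inverse exists.
Bézout: 1 = −13·75 + 16·61.
So 61⁻¹ ≡ 16 (mod 75).

16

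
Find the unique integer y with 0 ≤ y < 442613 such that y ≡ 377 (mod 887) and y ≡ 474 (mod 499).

111252

887⁻¹ mod 499: 887*490 ≡ 1 (mod 499), so 887⁻¹ ≡ 490.
y = 377 + 887*((474 − 377)*490 mod 499) = 377 + 887*125 = 111252.
Check: 111252 mod 887 = 377, 111252 mod 499 = 474. ✓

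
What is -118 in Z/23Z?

-118 = -6*23 + 20, so -118 ≡ 20 (mod 23).

20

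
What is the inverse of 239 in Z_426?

41

426 = 1×239 + 187
239 = 1×187 + 52
187 = 3×52 + 31
52 = 1×31 + 21
31 = 1×21 + 10
21 = 2×10 + 1
10 = 10×1 + 0
gcd(239, 426) = 1, so the inverse exists.
Bézout: 1 = −23×426 + 41×239.
So 239⁻¹ ≡ 41 (mod 426).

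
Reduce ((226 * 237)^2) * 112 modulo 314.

226 * 237 = 53562 ≡ 182 (mod 314)
(182)^2 ≡ 154 (mod 314)
154 * 112 = 17248 ≡ 292 (mod 314)

292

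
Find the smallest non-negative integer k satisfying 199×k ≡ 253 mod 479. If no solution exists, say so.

319

gcd(199, 479) = 1, so a unique solution mod 479 exists.
199⁻¹ ≡ 272 (mod 479).
k ≡ 272×253 ≡ 319 (mod 479).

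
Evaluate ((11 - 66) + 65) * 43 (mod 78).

40

11 - 66 = -55 ≡ 23 (mod 78)
23 + 65 = 88 ≡ 10 (mod 78)
10 * 43 = 430 ≡ 40 (mod 78)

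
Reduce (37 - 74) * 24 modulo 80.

37 - 74 = -37 ≡ 43 (mod 80)
43 * 24 = 1032 ≡ 72 (mod 80)

72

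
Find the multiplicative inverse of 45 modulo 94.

By the extended Euclidean algorithm:
94 = 2*45 + 4
45 = 11*4 + 1
4 = 4*1 + 0
gcd(45, 94) = 1, so the inverse exists.
Back-substitute for 1:
1 = 1*45 − 11*4
  = −11*94 + 23*45
So 45⁻¹ ≡ 23 (mod 94).

23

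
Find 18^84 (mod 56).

84 in binary is 1010100, i.e. 84 = 64 + 16 + 4.
18^1 ≡ 18 (mod 56)
18^2 ≡ 18^2 = 324 ≡ 44 (mod 56)
18^4 ≡ 44^2 = 1936 ≡ 32 (mod 56)
18^8 ≡ 32^2 = 1024 ≡ 16 (mod 56)
18^16 ≡ 16^2 = 256 ≡ 32 (mod 56)
18^32 ≡ 32^2 = 1024 ≡ 16 (mod 56)
18^64 ≡ 16^2 = 256 ≡ 32 (mod 56)
18^84 = 18^64 · 18^16 · 18^4 ≡ 32 · 32 · 32 (mod 56).
Accumulate the product:
32 · 32 = 1024 ≡ 16
16 · 32 = 512 ≡ 8

8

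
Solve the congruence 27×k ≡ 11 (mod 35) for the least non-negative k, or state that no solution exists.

gcd(27, 35) = 1, so a unique solution mod 35 exists.
27⁻¹ ≡ 13 (mod 35).
k ≡ 13×11 ≡ 3 (mod 35).

3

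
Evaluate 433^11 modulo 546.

517

Using repeated squaring:
11 in binary is 1011, i.e. 11 = 8 + 2 + 1.
433^1 ≡ 433 (mod 546)
433^2 ≡ 433^2 = 187489 ≡ 211 (mod 546)
433^4 ≡ 211^2 = 44521 ≡ 295 (mod 546)
433^8 ≡ 295^2 = 87025 ≡ 211 (mod 546)
433^11 = 433^8 × 433^2 × 433^1 ≡ 211 × 211 × 433 (mod 546).
Accumulate the product:
211 × 211 = 44521 ≡ 295
295 × 433 = 127735 ≡ 517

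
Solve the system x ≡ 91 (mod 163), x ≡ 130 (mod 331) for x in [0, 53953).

29920

163⁻¹ mod 331: 163·132 ≡ 1 (mod 331), so 163⁻¹ ≡ 132.
x = 91 + 163·((130 − 91)·132 mod 331) = 91 + 163·183 = 29920.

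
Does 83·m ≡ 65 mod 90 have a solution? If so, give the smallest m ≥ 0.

gcd(83, 90) = 1, so a unique solution mod 90 exists.
83⁻¹ ≡ 77 (mod 90).
m ≡ 77·65 ≡ 55 (mod 90).

55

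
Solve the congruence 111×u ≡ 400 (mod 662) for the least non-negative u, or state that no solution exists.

600

gcd(111, 662) = 1, so a unique solution mod 662 exists.
111⁻¹ ≡ 167 (mod 662).
u ≡ 167×400 ≡ 600 (mod 662).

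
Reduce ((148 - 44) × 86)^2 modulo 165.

148 - 44 = 104
104 × 86 = 8944 ≡ 34 (mod 165)
(34)^2 ≡ 1 (mod 165)

1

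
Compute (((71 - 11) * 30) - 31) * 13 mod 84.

65

71 - 11 = 60
60 * 30 = 1800 ≡ 36 (mod 84)
36 - 31 = 5
5 * 13 = 65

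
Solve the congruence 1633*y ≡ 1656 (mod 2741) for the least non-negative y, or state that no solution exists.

1275

gcd(1633, 2741) = 1, so a unique solution mod 2741 exists.
1633⁻¹ ≡ 1843 (mod 2741).
y ≡ 1843*1656 ≡ 1275 (mod 2741).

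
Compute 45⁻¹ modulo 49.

12

By the extended Euclidean algorithm:
49 = 1*45 + 4
45 = 11*4 + 1
4 = 4*1 + 0
gcd(45, 49) = 1, so the inverse exists.
Bézout: 1 = −11*49 + 12*45.
So 45⁻¹ ≡ 12 (mod 49).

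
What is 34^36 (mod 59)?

Compute successive squares:
34^1 ≡ 34 (mod 59)
34^2 ≡ 34^2 = 1156 ≡ 35 (mod 59)
34^4 ≡ 35^2 = 1225 ≡ 45 (mod 59)
34^8 ≡ 45^2 = 2025 ≡ 19 (mod 59)
34^16 ≡ 19^2 = 361 ≡ 7 (mod 59)
34^32 ≡ 7^2 = 49 (mod 59)
34^36 = 34^32 * 34^4 ≡ 49 * 45 (mod 59).
49 * 45 = 2205 ≡ 22 (mod 59).

22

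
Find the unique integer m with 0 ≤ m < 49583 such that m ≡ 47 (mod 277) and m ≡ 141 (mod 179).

277⁻¹ mod 179: 277·137 ≡ 1 (mod 179), so 277⁻¹ ≡ 137.
m = 47 + 277·((141 − 47)·137 mod 179) = 47 + 277·169 = 46860.

46860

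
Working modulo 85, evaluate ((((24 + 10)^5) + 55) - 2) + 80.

24 + 10 = 34
(34)^5 ≡ 34 (mod 85)
34 + 55 = 89 ≡ 4 (mod 85)
4 - 2 = 2
2 + 80 = 82

82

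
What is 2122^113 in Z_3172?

3064

2122^1 ≡ 2122 (mod 3172)
2122^2 ≡ 2122^2 = 4502884 ≡ 1816 (mod 3172)
2122^4 ≡ 1816^2 = 3297856 ≡ 2148 (mod 3172)
2122^8 ≡ 2148^2 = 4613904 ≡ 1816 (mod 3172)
2122^16 ≡ 1816^2 = 3297856 ≡ 2148 (mod 3172)
2122^32 ≡ 2148^2 = 4613904 ≡ 1816 (mod 3172)
2122^64 ≡ 1816^2 = 3297856 ≡ 2148 (mod 3172)
2122^113 = 2122^64 * 2122^32 * 2122^16 * 2122^1 ≡ 2148 * 1816 * 2148 * 2122 (mod 3172).
Accumulate the product:
2148 * 1816 = 3900768 ≡ 2380
2380 * 2148 = 5112240 ≡ 2148
2148 * 2122 = 4558056 ≡ 3064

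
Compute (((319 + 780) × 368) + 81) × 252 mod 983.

319 + 780 = 1099 ≡ 116 (mod 983)
116 × 368 = 42688 ≡ 419 (mod 983)
419 + 81 = 500
500 × 252 = 126000 ≡ 176 (mod 983)

176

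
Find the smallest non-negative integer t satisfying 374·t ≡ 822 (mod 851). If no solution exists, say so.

298

gcd(374, 851) = 1, so a unique solution mod 851 exists.
374⁻¹ ≡ 694 (mod 851).
t ≡ 694·822 ≡ 298 (mod 851).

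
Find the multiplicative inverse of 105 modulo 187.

57

187 = 1*105 + 82
105 = 1*82 + 23
82 = 3*23 + 13
23 = 1*13 + 10
13 = 1*10 + 3
10 = 3*3 + 1
3 = 3*1 + 0
gcd(105, 187) = 1, so the inverse exists.
Bézout: 1 = −32*187 + 57*105.
So 105⁻¹ ≡ 57 (mod 187).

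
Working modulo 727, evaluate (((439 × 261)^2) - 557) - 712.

403

439 × 261 = 114579 ≡ 440 (mod 727)
(440)^2 ≡ 218 (mod 727)
218 - 557 = -339 ≡ 388 (mod 727)
388 - 712 = -324 ≡ 403 (mod 727)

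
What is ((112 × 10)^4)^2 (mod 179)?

173

112 × 10 = 1120 ≡ 46 (mod 179)
(46)^4 ≡ 129 (mod 179)
(129)^2 ≡ 173 (mod 179)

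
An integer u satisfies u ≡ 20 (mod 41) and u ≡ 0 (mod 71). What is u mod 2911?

41⁻¹ mod 71: 41×26 ≡ 1 (mod 71), so 41⁻¹ ≡ 26.
u = 20 + 41×((0 − 20)×26 mod 71) = 20 + 41×48 = 1988.

1988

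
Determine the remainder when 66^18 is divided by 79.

10

Compute successive squares:
18 in binary is 10010, i.e. 18 = 16 + 2.
66^1 ≡ 66 (mod 79)
66^2 ≡ 66^2 = 4356 ≡ 11 (mod 79)
66^4 ≡ 11^2 = 121 ≡ 42 (mod 79)
66^8 ≡ 42^2 = 1764 ≡ 26 (mod 79)
66^16 ≡ 26^2 = 676 ≡ 44 (mod 79)
66^18 = 66^16 * 66^2 ≡ 44 * 11 (mod 79).
44 * 11 = 484 ≡ 10 (mod 79).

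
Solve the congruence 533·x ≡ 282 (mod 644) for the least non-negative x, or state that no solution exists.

gcd(533, 644) = 1, so a unique solution mod 644 exists.
533⁻¹ ≡ 29 (mod 644).
x ≡ 29·282 ≡ 450 (mod 644).

450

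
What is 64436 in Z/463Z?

64436 = 139*463 + 79, so 64436 ≡ 79 (mod 463).

79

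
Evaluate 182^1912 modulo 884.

832

By square-and-multiply:
1912 in binary is 11101111000, i.e. 1912 = 1024 + 512 + 256 + 64 + 32 + 16 + 8.
182^1 ≡ 182 (mod 884)
182^2 ≡ 182^2 = 33124 ≡ 416 (mod 884)
182^4 ≡ 416^2 = 173056 ≡ 676 (mod 884)
182^8 ≡ 676^2 = 456976 ≡ 832 (mod 884)
182^16 ≡ 832^2 = 692224 ≡ 52 (mod 884)
182^32 ≡ 52^2 = 2704 ≡ 52 (mod 884)
182^64 ≡ 52^2 = 2704 ≡ 52 (mod 884)
182^128 ≡ 52^2 = 2704 ≡ 52 (mod 884)
182^256 ≡ 52^2 = 2704 ≡ 52 (mod 884)
182^512 ≡ 52^2 = 2704 ≡ 52 (mod 884)
182^1024 ≡ 52^2 = 2704 ≡ 52 (mod 884)
182^1912 = 182^1024 · 182^512 · 182^256 · 182^64 · 182^32 · 182^16 · 182^8 ≡ 52 · 52 · 52 · 52 · 52 · 52 · 832 (mod 884).
Accumulate the product:
52 · 52 = 2704 ≡ 52
52 · 52 = 2704 ≡ 52
52 · 52 = 2704 ≡ 52
52 · 52 = 2704 ≡ 52
52 · 52 = 2704 ≡ 52
52 · 832 = 43264 ≡ 832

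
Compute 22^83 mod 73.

Compute successive squares:
22^1 ≡ 22 (mod 73)
22^2 ≡ 22^2 = 484 ≡ 46 (mod 73)
22^4 ≡ 46^2 = 2116 ≡ 72 (mod 73)
22^8 ≡ 72^2 = 5184 ≡ 1 (mod 73)
22^16 ≡ 1^2 = 1 (mod 73)
22^32 ≡ 1^2 = 1 (mod 73)
22^64 ≡ 1^2 = 1 (mod 73)
22^83 = 22^64 * 22^16 * 22^2 * 22^1 ≡ 1 * 1 * 46 * 22 (mod 73).
Accumulate the product:
1 * 1 = 1
1 * 46 = 46
46 * 22 = 1012 ≡ 63

63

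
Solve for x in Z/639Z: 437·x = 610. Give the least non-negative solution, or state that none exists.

gcd(437, 639) = 1, so a unique solution mod 639 exists.
437⁻¹ ≡ 155 (mod 639).
x ≡ 155·610 ≡ 617 (mod 639).

617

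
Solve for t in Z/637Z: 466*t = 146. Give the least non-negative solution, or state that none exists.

96

gcd(466, 637) = 1, so a unique solution mod 637 exists.
466⁻¹ ≡ 149 (mod 637).
t ≡ 149*146 ≡ 96 (mod 637).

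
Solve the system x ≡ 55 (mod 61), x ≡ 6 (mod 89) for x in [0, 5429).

1519

61⁻¹ mod 89: 61·54 ≡ 1 (mod 89), so 61⁻¹ ≡ 54.
x = 55 + 61·((6 − 55)·54 mod 89) = 55 + 61·24 = 1519.
Check: 1519 mod 61 = 55, 1519 mod 89 = 6. ✓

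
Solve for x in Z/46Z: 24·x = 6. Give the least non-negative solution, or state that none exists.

6

gcd(24, 46) = 2, and 2 | 6, so solutions exist.
Divide through by 2: 12·x = 3 (mod 23).
12⁻¹ ≡ 2 (mod 23).
x ≡ 2·3 ≡ 6 (mod 23).
The smallest non-negative solution is x = 6.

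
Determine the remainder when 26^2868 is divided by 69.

52

By square-and-multiply:
2868 in binary is 101100110100, i.e. 2868 = 2048 + 512 + 256 + 32 + 16 + 4.
26^1 ≡ 26 (mod 69)
26^2 ≡ 26^2 = 676 ≡ 55 (mod 69)
26^4 ≡ 55^2 = 3025 ≡ 58 (mod 69)
26^8 ≡ 58^2 = 3364 ≡ 52 (mod 69)
26^16 ≡ 52^2 = 2704 ≡ 13 (mod 69)
26^32 ≡ 13^2 = 169 ≡ 31 (mod 69)
26^64 ≡ 31^2 = 961 ≡ 64 (mod 69)
26^128 ≡ 64^2 = 4096 ≡ 25 (mod 69)
26^256 ≡ 25^2 = 625 ≡ 4 (mod 69)
26^512 ≡ 4^2 = 16 (mod 69)
26^1024 ≡ 16^2 = 256 ≡ 49 (mod 69)
26^2048 ≡ 49^2 = 2401 ≡ 55 (mod 69)
26^2868 = 26^2048 · 26^512 · 26^256 · 26^32 · 26^16 · 26^4 ≡ 55 · 16 · 4 · 31 · 13 · 58 (mod 69).
Accumulate the product:
55 · 16 = 880 ≡ 52
52 · 4 = 208 ≡ 1
1 · 31 = 31
31 · 13 = 403 ≡ 58
58 · 58 = 3364 ≡ 52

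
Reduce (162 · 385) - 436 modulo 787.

162 · 385 = 62370 ≡ 197 (mod 787)
197 - 436 = -239 ≡ 548 (mod 787)

548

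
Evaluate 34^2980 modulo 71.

32

By square-and-multiply:
2980 in binary is 101110100100, i.e. 2980 = 2048 + 512 + 256 + 128 + 32 + 4.
34^1 ≡ 34 (mod 71)
34^2 ≡ 34^2 = 1156 ≡ 20 (mod 71)
34^4 ≡ 20^2 = 400 ≡ 45 (mod 71)
34^8 ≡ 45^2 = 2025 ≡ 37 (mod 71)
34^16 ≡ 37^2 = 1369 ≡ 20 (mod 71)
34^32 ≡ 20^2 = 400 ≡ 45 (mod 71)
34^64 ≡ 45^2 = 2025 ≡ 37 (mod 71)
34^128 ≡ 37^2 = 1369 ≡ 20 (mod 71)
34^256 ≡ 20^2 = 400 ≡ 45 (mod 71)
34^512 ≡ 45^2 = 2025 ≡ 37 (mod 71)
34^1024 ≡ 37^2 = 1369 ≡ 20 (mod 71)
34^2048 ≡ 20^2 = 400 ≡ 45 (mod 71)
34^2980 = 34^2048 × 34^512 × 34^256 × 34^128 × 34^32 × 34^4 ≡ 45 × 37 × 45 × 20 × 45 × 45 (mod 71).
Accumulate the product:
45 × 37 = 1665 ≡ 32
32 × 45 = 1440 ≡ 20
20 × 20 = 400 ≡ 45
45 × 45 = 2025 ≡ 37
37 × 45 = 1665 ≡ 32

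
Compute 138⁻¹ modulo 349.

Run the extended Euclidean algorithm:
349 = 2×138 + 73
138 = 1×73 + 65
73 = 1×65 + 8
65 = 8×8 + 1
8 = 8×1 + 0
gcd(138, 349) = 1, so the inverse exists.
Back-substitute for 1:
1 = 1×65 − 8×8
  = −8×73 + 9×65
  = 9×138 − 17×73
  = −17×349 + 43×138
So 138⁻¹ ≡ 43 (mod 349).

43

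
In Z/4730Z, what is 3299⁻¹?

2089

4730 = 1×3299 + 1431
3299 = 2×1431 + 437
1431 = 3×437 + 120
437 = 3×120 + 77
120 = 1×77 + 43
77 = 1×43 + 34
43 = 1×34 + 9
34 = 3×9 + 7
9 = 1×7 + 2
7 = 3×2 + 1
2 = 2×1 + 0
gcd(3299, 4730) = 1, so the inverse exists.
Back-substitute for 1:
1 = 1×7 − 3×2
  = −3×9 + 4×7
  = 4×34 − 15×9
  = −15×43 + 19×34
  = 19×77 − 34×43
  = −34×120 + 53×77
  = 53×437 − 193×120
  = −193×1431 + 632×437
  = 632×3299 − 1457×1431
  = −1457×4730 + 2089×3299
So 3299⁻¹ ≡ 2089 (mod 4730).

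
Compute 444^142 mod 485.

By square-and-multiply:
142 in binary is 10001110, i.e. 142 = 128 + 8 + 4 + 2.
444^1 ≡ 444 (mod 485)
444^2 ≡ 444^2 = 197136 ≡ 226 (mod 485)
444^4 ≡ 226^2 = 51076 ≡ 151 (mod 485)
444^8 ≡ 151^2 = 22801 ≡ 6 (mod 485)
444^16 ≡ 6^2 = 36 (mod 485)
444^32 ≡ 36^2 = 1296 ≡ 326 (mod 485)
444^64 ≡ 326^2 = 106276 ≡ 61 (mod 485)
444^128 ≡ 61^2 = 3721 ≡ 326 (mod 485)
444^142 = 444^128 * 444^8 * 444^4 * 444^2 ≡ 326 * 6 * 151 * 226 (mod 485).
Accumulate the product:
326 * 6 = 1956 ≡ 16
16 * 151 = 2416 ≡ 476
476 * 226 = 107576 ≡ 391

391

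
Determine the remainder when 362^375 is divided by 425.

418

375 in binary is 101110111, i.e. 375 = 256 + 64 + 32 + 16 + 4 + 2 + 1.
362^1 ≡ 362 (mod 425)
362^2 ≡ 362^2 = 131044 ≡ 144 (mod 425)
362^4 ≡ 144^2 = 20736 ≡ 336 (mod 425)
362^8 ≡ 336^2 = 112896 ≡ 271 (mod 425)
362^16 ≡ 271^2 = 73441 ≡ 341 (mod 425)
362^32 ≡ 341^2 = 116281 ≡ 256 (mod 425)
362^64 ≡ 256^2 = 65536 ≡ 86 (mod 425)
362^128 ≡ 86^2 = 7396 ≡ 171 (mod 425)
362^256 ≡ 171^2 = 29241 ≡ 341 (mod 425)
362^375 = 362^256 × 362^64 × 362^32 × 362^16 × 362^4 × 362^2 × 362^1 ≡ 341 × 86 × 256 × 341 × 336 × 144 × 362 (mod 425).
Accumulate the product:
341 × 86 = 29326 ≡ 1
1 × 256 = 256
256 × 341 = 87296 ≡ 171
171 × 336 = 57456 ≡ 81
81 × 144 = 11664 ≡ 189
189 × 362 = 68418 ≡ 418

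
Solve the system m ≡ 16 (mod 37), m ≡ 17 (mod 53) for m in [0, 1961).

1607

37⁻¹ mod 53: 37*43 ≡ 1 (mod 53), so 37⁻¹ ≡ 43.
m = 16 + 37*((17 − 16)*43 mod 53) = 16 + 37*43 = 1607.
Check: 1607 mod 37 = 16, 1607 mod 53 = 17. ✓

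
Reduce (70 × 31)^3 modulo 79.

70 × 31 = 2170 ≡ 37 (mod 79)
(37)^3 ≡ 14 (mod 79)

14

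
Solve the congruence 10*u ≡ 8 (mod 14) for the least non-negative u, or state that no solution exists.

5

gcd(10, 14) = 2, and 2 | 8, so solutions exist.
Divide through by 2: 5*u = 4 (mod 7).
5⁻¹ ≡ 3 (mod 7).
u ≡ 3*4 ≡ 5 (mod 7).
The smallest non-negative solution is u = 5.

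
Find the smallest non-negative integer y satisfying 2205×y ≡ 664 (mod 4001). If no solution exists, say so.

1363

gcd(2205, 4001) = 1, so a unique solution mod 4001 exists.
2205⁻¹ ≡ 225 (mod 4001).
y ≡ 225×664 ≡ 1363 (mod 4001).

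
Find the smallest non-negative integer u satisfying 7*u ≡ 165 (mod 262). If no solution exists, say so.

61

gcd(7, 262) = 1, so a unique solution mod 262 exists.
7⁻¹ ≡ 75 (mod 262).
u ≡ 75*165 ≡ 61 (mod 262).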